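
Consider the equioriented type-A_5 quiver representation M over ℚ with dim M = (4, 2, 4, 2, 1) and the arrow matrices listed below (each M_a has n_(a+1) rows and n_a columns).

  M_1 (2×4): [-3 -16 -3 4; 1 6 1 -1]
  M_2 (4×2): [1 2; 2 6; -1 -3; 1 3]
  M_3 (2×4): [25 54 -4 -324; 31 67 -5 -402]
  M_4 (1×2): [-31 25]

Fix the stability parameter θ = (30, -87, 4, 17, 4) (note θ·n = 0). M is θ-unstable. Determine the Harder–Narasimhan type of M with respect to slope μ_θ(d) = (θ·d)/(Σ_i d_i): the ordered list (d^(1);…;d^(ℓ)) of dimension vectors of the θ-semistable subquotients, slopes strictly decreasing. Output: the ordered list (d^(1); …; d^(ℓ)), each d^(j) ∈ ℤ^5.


Interval decomposition of M: I[1,1]^2, I[1,4], I[1,5], I[3,3]^2.
HN type (ℓ=5): μ^(1)=30; μ^(2)=17; μ^(3)=21/2; μ^(4)=4; μ^(5)=-57/2

((2, 0, 0, 0, 0); (0, 0, 0, 1, 0); (0, 0, 0, 1, 1); (0, 0, 4, 0, 0); (2, 2, 0, 0, 0))


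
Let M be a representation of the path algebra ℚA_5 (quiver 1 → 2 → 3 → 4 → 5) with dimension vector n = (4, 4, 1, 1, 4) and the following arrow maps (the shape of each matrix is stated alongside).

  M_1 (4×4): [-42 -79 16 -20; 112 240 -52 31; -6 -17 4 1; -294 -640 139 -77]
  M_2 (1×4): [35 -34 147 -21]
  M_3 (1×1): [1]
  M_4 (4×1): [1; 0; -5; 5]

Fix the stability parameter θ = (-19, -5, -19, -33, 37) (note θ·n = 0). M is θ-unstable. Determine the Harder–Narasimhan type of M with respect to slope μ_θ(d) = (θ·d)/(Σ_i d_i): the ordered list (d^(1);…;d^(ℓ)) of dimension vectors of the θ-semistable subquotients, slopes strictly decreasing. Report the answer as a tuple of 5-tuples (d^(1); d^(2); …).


Interval decomposition of M: I[1,1], I[1,2]^2, I[1,5], I[2,2], I[5,5]^3.
HN type (ℓ=3): μ^(1)=37; μ^(2)=-5; μ^(3)=-19

((0, 0, 0, 0, 4); (0, 3, 0, 0, 0); (4, 1, 1, 1, 0))


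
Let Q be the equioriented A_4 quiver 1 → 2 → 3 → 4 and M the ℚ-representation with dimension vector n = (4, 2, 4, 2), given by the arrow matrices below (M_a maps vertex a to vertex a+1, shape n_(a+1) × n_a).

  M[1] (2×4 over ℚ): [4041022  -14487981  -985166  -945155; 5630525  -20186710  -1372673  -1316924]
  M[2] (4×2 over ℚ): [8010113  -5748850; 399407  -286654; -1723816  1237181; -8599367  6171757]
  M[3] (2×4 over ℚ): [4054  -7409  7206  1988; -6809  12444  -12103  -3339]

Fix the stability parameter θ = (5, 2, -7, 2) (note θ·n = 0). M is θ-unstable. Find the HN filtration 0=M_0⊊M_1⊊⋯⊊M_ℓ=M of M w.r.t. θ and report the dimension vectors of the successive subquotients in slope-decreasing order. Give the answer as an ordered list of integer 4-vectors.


Interval decomposition of M: I[1,1]^2, I[1,3], I[1,4], I[3,3], I[3,4].
HN type (ℓ=4): μ^(1)=5; μ^(2)=2; μ^(3)=0; μ^(4)=-7

((2, 0, 0, 0); (0, 0, 0, 2); (2, 2, 2, 0); (0, 0, 2, 0))


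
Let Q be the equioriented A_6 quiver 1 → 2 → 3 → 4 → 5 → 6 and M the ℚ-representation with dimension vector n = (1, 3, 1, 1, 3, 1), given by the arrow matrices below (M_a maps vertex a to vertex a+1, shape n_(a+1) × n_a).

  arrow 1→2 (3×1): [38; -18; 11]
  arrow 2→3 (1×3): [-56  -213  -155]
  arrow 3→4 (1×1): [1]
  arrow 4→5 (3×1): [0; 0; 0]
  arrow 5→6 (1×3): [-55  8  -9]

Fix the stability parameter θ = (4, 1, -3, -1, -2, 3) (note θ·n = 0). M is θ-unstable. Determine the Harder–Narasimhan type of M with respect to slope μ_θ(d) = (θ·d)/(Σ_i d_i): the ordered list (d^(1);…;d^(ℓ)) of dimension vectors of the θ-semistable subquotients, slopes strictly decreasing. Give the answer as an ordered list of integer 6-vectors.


Barcode: M ≅ I[1,4], I[2,2]^2, I[5,5]^2, I[5,6]. HN layers by μ_θ (4 steps, strictly decreasing):
  μ^(1)=3; μ^(2)=1; μ^(3)=1/4; μ^(4)=-2

((0, 0, 0, 0, 0, 1); (0, 2, 0, 0, 0, 0); (1, 1, 1, 1, 0, 0); (0, 0, 0, 0, 3, 0))


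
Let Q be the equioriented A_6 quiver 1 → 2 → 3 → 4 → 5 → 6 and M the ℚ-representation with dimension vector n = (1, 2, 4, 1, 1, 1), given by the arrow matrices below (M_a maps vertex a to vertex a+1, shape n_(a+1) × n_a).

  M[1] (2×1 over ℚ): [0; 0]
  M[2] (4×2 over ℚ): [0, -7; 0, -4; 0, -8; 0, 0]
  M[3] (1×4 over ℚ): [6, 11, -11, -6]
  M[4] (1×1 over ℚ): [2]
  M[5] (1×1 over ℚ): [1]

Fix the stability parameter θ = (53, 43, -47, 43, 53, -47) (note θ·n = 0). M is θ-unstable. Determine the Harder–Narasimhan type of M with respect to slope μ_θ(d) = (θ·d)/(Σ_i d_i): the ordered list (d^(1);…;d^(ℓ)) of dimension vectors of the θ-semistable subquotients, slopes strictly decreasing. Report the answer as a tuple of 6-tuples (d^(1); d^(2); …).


Via rank(M_{q-1}∘⋯∘M_p): M ≅ I[1,1], I[2,2], I[2,6], I[3,3]^3.
μ_θ-semistable layers: μ^(1)=53; μ^(2)=43; μ^(3)=49/3; μ^(4)=-2; μ^(5)=-47

((1, 0, 0, 0, 0, 0); (0, 1, 0, 0, 0, 0); (0, 0, 0, 1, 1, 1); (0, 1, 1, 0, 0, 0); (0, 0, 3, 0, 0, 0))


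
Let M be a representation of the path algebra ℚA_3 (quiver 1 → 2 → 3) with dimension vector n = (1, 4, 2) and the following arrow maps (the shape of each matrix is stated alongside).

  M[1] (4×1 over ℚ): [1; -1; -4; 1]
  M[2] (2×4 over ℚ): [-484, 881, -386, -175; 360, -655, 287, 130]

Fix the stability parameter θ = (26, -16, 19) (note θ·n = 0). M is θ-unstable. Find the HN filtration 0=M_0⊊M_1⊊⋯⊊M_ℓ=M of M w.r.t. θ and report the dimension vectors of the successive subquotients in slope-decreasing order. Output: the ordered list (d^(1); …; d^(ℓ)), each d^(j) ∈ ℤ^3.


Barcode: M ≅ I[1,3], I[2,2]^2, I[2,3]. HN layers by μ_θ (3 steps, strictly decreasing):
  μ^(1)=19; μ^(2)=5; μ^(3)=-16

((0, 0, 2); (1, 1, 0); (0, 3, 0))


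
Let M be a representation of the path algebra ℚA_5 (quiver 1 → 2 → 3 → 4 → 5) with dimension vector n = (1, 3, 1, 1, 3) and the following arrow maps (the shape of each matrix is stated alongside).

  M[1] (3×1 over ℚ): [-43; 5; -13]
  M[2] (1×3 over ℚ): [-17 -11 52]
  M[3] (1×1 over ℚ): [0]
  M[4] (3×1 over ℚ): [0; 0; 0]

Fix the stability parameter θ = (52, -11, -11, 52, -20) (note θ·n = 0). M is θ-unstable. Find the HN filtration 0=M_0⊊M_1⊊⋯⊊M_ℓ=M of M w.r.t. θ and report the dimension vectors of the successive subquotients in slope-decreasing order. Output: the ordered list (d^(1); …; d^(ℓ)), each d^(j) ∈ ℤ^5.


Interval decomposition of M: I[1,2], I[2,2], I[2,3], I[4,4], I[5,5]^3.
HN type (ℓ=4): μ^(1)=52; μ^(2)=41/2; μ^(3)=-11; μ^(4)=-20

((0, 0, 0, 1, 0); (1, 1, 0, 0, 0); (0, 2, 1, 0, 0); (0, 0, 0, 0, 3))


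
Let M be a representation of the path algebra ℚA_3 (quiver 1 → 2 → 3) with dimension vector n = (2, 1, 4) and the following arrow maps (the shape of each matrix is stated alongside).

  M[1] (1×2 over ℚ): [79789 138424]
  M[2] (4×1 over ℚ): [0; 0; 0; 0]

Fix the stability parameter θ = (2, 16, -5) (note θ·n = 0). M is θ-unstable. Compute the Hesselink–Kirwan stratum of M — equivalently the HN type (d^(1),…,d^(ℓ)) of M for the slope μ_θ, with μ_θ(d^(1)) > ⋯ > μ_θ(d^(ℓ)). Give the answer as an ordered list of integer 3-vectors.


Interval decomposition of M: I[1,1], I[1,2], I[3,3]^4.
HN type (ℓ=3): μ^(1)=16; μ^(2)=2; μ^(3)=-5

((0, 1, 0); (2, 0, 0); (0, 0, 4))


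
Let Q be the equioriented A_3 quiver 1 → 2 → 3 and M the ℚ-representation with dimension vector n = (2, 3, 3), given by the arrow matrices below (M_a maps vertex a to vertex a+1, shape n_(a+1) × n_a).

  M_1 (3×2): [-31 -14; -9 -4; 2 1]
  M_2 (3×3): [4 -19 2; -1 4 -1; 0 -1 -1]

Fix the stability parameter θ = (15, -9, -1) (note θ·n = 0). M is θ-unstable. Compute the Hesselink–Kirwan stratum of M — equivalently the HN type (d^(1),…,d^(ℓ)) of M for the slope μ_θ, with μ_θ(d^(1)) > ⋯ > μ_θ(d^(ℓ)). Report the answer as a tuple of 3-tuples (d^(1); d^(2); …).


Via rank(M_{q-1}∘⋯∘M_p): M ≅ I[1,3]^2, I[2,3].
μ_θ-semistable layers: μ^(1)=5/3; μ^(2)=-1; μ^(3)=-9

((2, 2, 2); (0, 0, 1); (0, 1, 0))


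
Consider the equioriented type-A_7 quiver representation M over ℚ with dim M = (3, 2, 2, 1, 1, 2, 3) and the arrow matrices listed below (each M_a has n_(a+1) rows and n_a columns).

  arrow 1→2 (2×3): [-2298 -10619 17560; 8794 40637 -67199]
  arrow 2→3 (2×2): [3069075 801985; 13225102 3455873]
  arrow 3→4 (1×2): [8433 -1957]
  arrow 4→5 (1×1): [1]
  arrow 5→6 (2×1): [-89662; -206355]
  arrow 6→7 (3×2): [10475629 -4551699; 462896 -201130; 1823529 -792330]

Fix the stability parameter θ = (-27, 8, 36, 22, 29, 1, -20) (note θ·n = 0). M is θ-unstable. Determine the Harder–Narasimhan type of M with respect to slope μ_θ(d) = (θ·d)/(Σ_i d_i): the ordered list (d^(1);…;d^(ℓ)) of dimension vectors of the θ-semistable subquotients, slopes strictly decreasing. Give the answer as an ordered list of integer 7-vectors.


Barcode: M ≅ I[1,1], I[1,3], I[1,7], I[6,7], I[7,7]. HN layers by μ_θ (6 steps, strictly decreasing):
  μ^(1)=36; μ^(2)=68/5; μ^(3)=8; μ^(4)=-19/2; μ^(5)=-20; μ^(6)=-27

((0, 0, 1, 0, 0, 0, 0); (0, 0, 1, 1, 1, 1, 1); (0, 2, 0, 0, 0, 0, 0); (0, 0, 0, 0, 0, 1, 1); (0, 0, 0, 0, 0, 0, 1); (3, 0, 0, 0, 0, 0, 0))


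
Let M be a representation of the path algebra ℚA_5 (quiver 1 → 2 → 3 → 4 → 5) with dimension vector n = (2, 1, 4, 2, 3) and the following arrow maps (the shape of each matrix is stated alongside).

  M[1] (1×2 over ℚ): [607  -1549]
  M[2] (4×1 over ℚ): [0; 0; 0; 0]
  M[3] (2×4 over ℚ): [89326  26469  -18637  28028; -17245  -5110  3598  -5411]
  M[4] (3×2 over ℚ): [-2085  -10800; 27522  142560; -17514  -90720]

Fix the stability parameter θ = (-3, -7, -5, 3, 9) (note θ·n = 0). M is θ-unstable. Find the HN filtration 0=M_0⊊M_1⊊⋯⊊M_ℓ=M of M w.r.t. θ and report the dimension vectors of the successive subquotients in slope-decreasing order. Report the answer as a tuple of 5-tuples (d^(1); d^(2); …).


Barcode: M ≅ I[1,1], I[1,2], I[3,3]^2, I[3,4], I[3,5], I[5,5]^2. HN layers by μ_θ (4 steps, strictly decreasing):
  μ^(1)=9; μ^(2)=3; μ^(3)=-3; μ^(4)=-5

((0, 0, 0, 0, 3); (0, 0, 0, 2, 0); (1, 0, 0, 0, 0); (1, 1, 4, 0, 0))


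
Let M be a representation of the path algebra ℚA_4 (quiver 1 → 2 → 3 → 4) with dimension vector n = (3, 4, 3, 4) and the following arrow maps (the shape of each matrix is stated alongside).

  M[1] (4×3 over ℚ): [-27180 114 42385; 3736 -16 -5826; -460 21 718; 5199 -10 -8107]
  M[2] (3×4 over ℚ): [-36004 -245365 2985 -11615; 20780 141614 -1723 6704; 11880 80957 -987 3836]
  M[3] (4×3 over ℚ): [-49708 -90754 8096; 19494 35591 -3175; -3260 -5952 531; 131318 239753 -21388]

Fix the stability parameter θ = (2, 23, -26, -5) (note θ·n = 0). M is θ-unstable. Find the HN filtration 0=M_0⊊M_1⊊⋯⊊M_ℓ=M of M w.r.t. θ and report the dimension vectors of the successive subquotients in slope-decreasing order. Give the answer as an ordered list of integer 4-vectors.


Interval decomposition of M: I[1,3], I[1,4]^2, I[2,2], I[4,4]^2.
HN type (ℓ=4): μ^(1)=23; μ^(2)=-1/3; μ^(3)=-3/2; μ^(4)=-5

((0, 1, 0, 0); (1, 1, 1, 0); (2, 2, 2, 2); (0, 0, 0, 2))


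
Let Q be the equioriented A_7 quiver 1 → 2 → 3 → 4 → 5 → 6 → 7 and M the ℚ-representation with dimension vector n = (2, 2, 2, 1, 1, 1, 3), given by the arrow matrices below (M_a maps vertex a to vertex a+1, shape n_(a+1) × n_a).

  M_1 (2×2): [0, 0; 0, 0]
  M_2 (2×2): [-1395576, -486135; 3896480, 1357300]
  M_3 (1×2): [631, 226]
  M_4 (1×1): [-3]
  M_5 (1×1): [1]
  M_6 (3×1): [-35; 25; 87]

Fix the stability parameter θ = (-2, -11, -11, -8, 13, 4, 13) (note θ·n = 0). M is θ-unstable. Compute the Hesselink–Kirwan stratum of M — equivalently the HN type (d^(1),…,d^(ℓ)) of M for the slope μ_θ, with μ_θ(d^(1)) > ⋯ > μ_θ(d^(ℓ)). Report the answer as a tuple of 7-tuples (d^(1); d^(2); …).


Interval decomposition of M: I[1,1]^2, I[2,2], I[2,7], I[3,3], I[7,7]^2.
HN type (ℓ=5): μ^(1)=13; μ^(2)=17/2; μ^(3)=-2; μ^(4)=-8; μ^(5)=-11

((0, 0, 0, 0, 0, 0, 3); (0, 0, 0, 0, 1, 1, 0); (2, 0, 0, 0, 0, 0, 0); (0, 0, 0, 1, 0, 0, 0); (0, 2, 2, 0, 0, 0, 0))


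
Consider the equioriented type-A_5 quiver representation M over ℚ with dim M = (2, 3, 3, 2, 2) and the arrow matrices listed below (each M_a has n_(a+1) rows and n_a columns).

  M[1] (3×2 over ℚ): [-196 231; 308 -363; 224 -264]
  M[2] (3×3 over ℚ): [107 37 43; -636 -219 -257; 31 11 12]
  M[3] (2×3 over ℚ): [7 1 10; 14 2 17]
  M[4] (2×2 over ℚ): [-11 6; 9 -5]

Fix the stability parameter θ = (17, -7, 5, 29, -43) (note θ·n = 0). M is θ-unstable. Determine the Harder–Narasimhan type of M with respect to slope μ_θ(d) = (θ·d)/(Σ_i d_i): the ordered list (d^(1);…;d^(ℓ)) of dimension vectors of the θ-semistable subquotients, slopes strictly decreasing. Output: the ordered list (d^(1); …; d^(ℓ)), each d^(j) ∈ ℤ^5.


Interval decomposition of M: I[1,1], I[1,5], I[2,3], I[2,5].
HN type (ℓ=5): μ^(1)=17; μ^(2)=5; μ^(3)=1/5; μ^(4)=-3; μ^(5)=-7

((1, 0, 0, 0, 0); (0, 0, 1, 0, 0); (1, 1, 1, 1, 1); (0, 0, 1, 1, 1); (0, 2, 0, 0, 0))


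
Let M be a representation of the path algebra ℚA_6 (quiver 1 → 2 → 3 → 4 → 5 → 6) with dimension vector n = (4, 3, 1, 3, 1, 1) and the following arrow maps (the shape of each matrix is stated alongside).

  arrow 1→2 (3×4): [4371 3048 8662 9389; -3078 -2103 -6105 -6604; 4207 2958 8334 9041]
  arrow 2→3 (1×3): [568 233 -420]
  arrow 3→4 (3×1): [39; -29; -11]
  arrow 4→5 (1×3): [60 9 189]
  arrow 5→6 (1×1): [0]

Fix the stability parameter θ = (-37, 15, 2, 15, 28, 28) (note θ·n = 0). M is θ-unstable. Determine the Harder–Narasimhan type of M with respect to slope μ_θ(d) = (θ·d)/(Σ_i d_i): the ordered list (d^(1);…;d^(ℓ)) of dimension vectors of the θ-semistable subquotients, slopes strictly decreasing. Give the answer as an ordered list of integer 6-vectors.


Barcode: M ≅ I[1,1], I[1,2]^2, I[1,4], I[4,4], I[4,5], I[6,6]. HN layers by μ_θ (4 steps, strictly decreasing):
  μ^(1)=28; μ^(2)=15; μ^(3)=17/2; μ^(4)=-37

((0, 0, 0, 0, 1, 1); (0, 2, 0, 3, 0, 0); (0, 1, 1, 0, 0, 0); (4, 0, 0, 0, 0, 0))


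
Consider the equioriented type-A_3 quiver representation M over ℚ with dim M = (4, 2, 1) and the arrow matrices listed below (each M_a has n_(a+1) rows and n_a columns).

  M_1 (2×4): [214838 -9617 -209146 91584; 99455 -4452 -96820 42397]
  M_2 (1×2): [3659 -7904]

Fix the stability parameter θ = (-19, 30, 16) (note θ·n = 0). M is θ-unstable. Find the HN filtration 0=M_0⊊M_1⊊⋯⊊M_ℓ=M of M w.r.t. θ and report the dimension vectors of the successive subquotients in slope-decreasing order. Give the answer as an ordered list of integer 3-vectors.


Interval decomposition of M: I[1,1]^2, I[1,2], I[1,3].
HN type (ℓ=3): μ^(1)=30; μ^(2)=23; μ^(3)=-19

((0, 1, 0); (0, 1, 1); (4, 0, 0))


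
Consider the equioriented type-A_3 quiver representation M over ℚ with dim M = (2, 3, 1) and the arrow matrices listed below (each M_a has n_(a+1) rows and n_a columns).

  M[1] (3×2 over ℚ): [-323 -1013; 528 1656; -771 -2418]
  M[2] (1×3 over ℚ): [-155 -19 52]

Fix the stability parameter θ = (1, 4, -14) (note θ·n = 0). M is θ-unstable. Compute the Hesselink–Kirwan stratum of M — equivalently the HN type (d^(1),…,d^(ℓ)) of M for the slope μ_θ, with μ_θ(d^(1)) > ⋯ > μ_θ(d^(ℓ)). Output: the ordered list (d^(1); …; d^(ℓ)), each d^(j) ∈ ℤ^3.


Via rank(M_{q-1}∘⋯∘M_p): M ≅ I[1,2], I[1,3], I[2,2].
μ_θ-semistable layers: μ^(1)=4; μ^(2)=1; μ^(3)=-3

((0, 2, 0); (1, 0, 0); (1, 1, 1))


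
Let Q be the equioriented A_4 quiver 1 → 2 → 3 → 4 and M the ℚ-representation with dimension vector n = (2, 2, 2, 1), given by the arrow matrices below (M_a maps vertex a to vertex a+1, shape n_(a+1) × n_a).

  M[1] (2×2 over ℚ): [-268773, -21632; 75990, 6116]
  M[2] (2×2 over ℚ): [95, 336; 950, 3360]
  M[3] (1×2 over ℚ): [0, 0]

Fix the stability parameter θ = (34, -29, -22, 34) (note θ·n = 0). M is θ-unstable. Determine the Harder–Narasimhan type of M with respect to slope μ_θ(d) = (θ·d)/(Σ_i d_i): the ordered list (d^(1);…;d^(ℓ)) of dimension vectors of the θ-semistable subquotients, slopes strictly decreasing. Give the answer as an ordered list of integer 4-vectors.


Barcode: M ≅ I[1,2], I[1,3], I[3,3], I[4,4]. HN layers by μ_θ (4 steps, strictly decreasing):
  μ^(1)=34; μ^(2)=5/2; μ^(3)=-17/3; μ^(4)=-22

((0, 0, 0, 1); (1, 1, 0, 0); (1, 1, 1, 0); (0, 0, 1, 0))


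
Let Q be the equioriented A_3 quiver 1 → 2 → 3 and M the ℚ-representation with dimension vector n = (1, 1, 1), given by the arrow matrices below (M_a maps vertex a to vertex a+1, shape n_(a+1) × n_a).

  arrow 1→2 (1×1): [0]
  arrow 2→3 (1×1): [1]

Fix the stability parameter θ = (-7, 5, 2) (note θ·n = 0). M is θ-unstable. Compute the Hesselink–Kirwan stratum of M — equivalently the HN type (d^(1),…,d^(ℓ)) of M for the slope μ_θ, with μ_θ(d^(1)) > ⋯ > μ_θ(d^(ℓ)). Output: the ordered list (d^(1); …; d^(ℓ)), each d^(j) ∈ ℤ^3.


Interval decomposition of M: I[1,1], I[2,3].
HN type (ℓ=2): μ^(1)=7/2; μ^(2)=-7

((0, 1, 1); (1, 0, 0))


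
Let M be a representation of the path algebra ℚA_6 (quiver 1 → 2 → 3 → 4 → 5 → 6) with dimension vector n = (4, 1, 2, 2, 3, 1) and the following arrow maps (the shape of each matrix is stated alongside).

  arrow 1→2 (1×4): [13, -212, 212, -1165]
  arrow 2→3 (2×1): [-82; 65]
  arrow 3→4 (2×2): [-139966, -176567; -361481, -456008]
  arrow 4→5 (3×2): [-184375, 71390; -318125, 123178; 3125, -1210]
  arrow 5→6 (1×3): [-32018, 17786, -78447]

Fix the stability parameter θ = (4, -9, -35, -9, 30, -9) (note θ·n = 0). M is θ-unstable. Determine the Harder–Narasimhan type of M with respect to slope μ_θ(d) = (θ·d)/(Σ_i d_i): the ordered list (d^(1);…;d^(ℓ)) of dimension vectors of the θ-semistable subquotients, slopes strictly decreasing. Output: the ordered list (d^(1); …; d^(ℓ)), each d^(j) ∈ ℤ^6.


Via rank(M_{q-1}∘⋯∘M_p): M ≅ I[1,1]^3, I[1,6], I[3,4], I[5,5]^2.
μ_θ-semistable layers: μ^(1)=30; μ^(2)=21/2; μ^(3)=4; μ^(4)=-9; μ^(5)=-40/3; μ^(6)=-35

((0, 0, 0, 0, 2, 0); (0, 0, 0, 0, 1, 1); (3, 0, 0, 0, 0, 0); (0, 0, 0, 2, 0, 0); (1, 1, 1, 0, 0, 0); (0, 0, 1, 0, 0, 0))


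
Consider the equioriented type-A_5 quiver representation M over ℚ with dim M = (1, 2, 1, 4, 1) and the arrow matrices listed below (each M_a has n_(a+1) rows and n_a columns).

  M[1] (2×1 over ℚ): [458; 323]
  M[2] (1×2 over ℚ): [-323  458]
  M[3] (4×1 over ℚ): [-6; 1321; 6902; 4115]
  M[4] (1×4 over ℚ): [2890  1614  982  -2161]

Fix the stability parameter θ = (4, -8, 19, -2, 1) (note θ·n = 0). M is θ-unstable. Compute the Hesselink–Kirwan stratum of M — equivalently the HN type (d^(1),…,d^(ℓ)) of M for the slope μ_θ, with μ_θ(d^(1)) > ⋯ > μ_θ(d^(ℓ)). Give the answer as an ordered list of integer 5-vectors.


Interval decomposition of M: I[1,2], I[2,5], I[4,4]^3.
HN type (ℓ=3): μ^(1)=6; μ^(2)=-2; μ^(3)=-8

((0, 0, 1, 1, 1); (1, 1, 0, 3, 0); (0, 1, 0, 0, 0))


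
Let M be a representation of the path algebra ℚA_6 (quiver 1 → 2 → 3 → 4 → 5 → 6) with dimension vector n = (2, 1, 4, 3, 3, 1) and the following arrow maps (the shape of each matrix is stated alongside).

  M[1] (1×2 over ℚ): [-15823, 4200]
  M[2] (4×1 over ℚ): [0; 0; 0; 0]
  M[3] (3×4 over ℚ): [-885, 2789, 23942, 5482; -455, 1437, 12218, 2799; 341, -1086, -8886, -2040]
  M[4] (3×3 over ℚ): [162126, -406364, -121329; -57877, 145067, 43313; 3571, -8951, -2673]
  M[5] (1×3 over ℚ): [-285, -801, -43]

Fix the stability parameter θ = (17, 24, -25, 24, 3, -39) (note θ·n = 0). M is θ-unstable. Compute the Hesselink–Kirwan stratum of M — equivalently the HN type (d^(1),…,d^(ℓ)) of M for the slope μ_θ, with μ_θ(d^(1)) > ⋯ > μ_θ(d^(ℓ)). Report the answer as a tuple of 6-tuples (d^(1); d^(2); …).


Via rank(M_{q-1}∘⋯∘M_p): M ≅ I[1,1], I[1,2], I[3,3], I[3,5]^2, I[3,6].
μ_θ-semistable layers: μ^(1)=24; μ^(2)=17; μ^(3)=27/2; μ^(4)=-4; μ^(5)=-25

((0, 1, 0, 0, 0, 0); (2, 0, 0, 0, 0, 0); (0, 0, 0, 2, 2, 0); (0, 0, 0, 1, 1, 1); (0, 0, 4, 0, 0, 0))


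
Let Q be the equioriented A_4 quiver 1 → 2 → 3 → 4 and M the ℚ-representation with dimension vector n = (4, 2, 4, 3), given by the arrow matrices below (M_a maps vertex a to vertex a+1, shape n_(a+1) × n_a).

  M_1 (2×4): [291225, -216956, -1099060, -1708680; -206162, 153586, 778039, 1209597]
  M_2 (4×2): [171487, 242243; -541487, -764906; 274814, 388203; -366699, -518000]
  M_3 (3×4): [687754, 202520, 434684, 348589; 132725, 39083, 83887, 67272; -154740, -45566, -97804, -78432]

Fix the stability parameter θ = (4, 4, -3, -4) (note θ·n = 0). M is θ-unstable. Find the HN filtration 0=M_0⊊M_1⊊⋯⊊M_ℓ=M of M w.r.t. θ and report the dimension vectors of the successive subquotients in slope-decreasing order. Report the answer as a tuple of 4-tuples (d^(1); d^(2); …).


Barcode: M ≅ I[1,1]^2, I[1,4]^2, I[3,3], I[3,4]. HN layers by μ_θ (4 steps, strictly decreasing):
  μ^(1)=4; μ^(2)=1/4; μ^(3)=-3; μ^(4)=-7/2

((2, 0, 0, 0); (2, 2, 2, 2); (0, 0, 1, 0); (0, 0, 1, 1))


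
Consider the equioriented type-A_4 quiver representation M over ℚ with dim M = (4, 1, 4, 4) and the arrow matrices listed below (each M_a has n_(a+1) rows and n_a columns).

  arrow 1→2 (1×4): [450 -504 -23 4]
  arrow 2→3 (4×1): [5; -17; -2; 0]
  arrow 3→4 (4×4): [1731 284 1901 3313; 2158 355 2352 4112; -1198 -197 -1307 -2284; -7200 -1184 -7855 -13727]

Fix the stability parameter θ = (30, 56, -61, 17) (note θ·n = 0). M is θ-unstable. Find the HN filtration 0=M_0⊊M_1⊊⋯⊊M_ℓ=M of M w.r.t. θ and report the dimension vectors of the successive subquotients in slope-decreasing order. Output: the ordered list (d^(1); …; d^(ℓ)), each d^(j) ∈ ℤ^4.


Interval decomposition of M: I[1,1]^3, I[1,4], I[3,4]^3.
HN type (ℓ=4): μ^(1)=30; μ^(2)=17; μ^(3)=25/3; μ^(4)=-61

((3, 0, 0, 0); (0, 0, 0, 4); (1, 1, 1, 0); (0, 0, 3, 0))


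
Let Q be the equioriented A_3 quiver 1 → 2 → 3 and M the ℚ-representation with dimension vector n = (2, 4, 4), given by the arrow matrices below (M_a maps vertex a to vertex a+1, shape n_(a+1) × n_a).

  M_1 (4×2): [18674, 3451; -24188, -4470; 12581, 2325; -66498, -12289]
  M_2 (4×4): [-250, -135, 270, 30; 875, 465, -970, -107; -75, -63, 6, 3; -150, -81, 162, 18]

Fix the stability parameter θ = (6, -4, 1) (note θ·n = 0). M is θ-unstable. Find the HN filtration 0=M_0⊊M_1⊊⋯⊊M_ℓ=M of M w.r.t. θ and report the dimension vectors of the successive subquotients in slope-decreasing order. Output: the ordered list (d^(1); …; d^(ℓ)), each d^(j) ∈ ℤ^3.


Barcode: M ≅ I[1,2], I[1,3], I[2,2], I[2,3], I[3,3]^2. HN layers by μ_θ (2 steps, strictly decreasing):
  μ^(1)=1; μ^(2)=-4

((2, 2, 4); (0, 2, 0))


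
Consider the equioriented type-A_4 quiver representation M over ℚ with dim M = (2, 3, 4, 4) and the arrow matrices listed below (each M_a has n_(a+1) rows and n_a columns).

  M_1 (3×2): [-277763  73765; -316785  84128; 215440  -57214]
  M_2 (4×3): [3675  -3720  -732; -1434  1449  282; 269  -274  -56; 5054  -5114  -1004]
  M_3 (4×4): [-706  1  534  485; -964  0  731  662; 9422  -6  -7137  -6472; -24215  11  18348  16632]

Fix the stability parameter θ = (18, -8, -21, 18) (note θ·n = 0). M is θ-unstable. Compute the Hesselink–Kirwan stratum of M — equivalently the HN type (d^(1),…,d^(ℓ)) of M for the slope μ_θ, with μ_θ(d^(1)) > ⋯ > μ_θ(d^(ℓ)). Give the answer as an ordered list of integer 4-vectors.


Barcode: M ≅ I[1,4]^2, I[2,2], I[3,4]^2. HN layers by μ_θ (4 steps, strictly decreasing):
  μ^(1)=18; μ^(2)=-11/3; μ^(3)=-8; μ^(4)=-21

((0, 0, 0, 4); (2, 2, 2, 0); (0, 1, 0, 0); (0, 0, 2, 0))


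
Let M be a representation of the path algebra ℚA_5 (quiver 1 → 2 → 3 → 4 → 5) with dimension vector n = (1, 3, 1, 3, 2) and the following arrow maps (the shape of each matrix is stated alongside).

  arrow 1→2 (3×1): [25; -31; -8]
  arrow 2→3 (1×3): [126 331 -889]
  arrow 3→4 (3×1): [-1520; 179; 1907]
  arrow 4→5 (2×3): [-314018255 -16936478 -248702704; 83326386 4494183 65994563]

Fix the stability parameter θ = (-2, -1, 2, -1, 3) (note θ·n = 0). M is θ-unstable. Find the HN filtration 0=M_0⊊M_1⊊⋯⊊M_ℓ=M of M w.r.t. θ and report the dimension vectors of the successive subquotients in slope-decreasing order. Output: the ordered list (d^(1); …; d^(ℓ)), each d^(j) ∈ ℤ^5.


Via rank(M_{q-1}∘⋯∘M_p): M ≅ I[1,5], I[2,2]^2, I[4,4], I[4,5].
μ_θ-semistable layers: μ^(1)=3; μ^(2)=1/2; μ^(3)=-1; μ^(4)=-2

((0, 0, 0, 0, 2); (0, 0, 1, 1, 0); (0, 3, 0, 2, 0); (1, 0, 0, 0, 0))


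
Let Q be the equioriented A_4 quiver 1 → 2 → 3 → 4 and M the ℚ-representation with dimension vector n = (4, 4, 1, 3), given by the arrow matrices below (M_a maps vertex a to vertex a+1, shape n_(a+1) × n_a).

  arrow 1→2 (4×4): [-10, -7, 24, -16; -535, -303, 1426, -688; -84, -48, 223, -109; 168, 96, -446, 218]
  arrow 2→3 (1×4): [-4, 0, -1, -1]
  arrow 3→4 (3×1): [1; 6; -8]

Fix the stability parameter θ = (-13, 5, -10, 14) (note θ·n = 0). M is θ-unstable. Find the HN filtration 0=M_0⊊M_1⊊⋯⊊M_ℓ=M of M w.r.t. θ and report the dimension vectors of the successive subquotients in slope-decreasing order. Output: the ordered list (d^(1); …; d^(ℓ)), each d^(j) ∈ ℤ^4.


Via rank(M_{q-1}∘⋯∘M_p): M ≅ I[1,1], I[1,2]^2, I[1,4], I[2,2], I[4,4]^2.
μ_θ-semistable layers: μ^(1)=14; μ^(2)=5; μ^(3)=-5/2; μ^(4)=-13

((0, 0, 0, 3); (0, 3, 0, 0); (0, 1, 1, 0); (4, 0, 0, 0))


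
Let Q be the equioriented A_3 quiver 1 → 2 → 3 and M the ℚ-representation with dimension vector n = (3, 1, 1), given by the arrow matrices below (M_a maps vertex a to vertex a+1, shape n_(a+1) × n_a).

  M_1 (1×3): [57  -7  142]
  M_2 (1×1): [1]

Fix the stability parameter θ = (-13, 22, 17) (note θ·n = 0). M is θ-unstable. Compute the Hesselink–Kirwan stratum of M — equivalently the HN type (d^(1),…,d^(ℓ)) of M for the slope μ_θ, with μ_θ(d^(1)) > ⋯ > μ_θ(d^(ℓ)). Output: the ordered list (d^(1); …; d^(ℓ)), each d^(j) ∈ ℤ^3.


Barcode: M ≅ I[1,1]^2, I[1,3]. HN layers by μ_θ (2 steps, strictly decreasing):
  μ^(1)=39/2; μ^(2)=-13

((0, 1, 1); (3, 0, 0))


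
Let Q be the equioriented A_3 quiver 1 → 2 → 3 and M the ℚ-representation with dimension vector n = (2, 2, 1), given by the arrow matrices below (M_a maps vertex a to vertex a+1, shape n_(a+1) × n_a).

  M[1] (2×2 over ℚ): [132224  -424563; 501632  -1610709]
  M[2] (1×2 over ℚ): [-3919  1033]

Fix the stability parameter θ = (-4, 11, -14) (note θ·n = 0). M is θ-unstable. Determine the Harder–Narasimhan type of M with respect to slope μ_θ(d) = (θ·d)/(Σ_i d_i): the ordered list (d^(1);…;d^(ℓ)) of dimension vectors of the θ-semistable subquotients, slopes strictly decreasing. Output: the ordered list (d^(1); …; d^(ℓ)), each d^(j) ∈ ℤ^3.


Via rank(M_{q-1}∘⋯∘M_p): M ≅ I[1,1], I[1,2], I[2,3].
μ_θ-semistable layers: μ^(1)=11; μ^(2)=-3/2; μ^(3)=-4

((0, 1, 0); (0, 1, 1); (2, 0, 0))


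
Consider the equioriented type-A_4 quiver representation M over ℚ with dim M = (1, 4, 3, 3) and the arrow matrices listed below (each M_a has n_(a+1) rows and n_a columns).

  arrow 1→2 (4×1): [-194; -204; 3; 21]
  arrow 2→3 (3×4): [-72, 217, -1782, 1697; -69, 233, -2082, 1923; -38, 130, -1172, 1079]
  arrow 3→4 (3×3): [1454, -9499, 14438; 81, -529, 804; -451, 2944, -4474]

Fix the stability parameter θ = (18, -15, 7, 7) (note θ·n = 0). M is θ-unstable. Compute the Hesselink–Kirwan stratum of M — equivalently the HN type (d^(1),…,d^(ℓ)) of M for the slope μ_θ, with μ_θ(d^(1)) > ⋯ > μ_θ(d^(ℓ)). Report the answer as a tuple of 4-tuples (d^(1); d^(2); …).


Interval decomposition of M: I[1,4], I[2,2], I[2,3], I[2,4], I[4,4].
HN type (ℓ=3): μ^(1)=7; μ^(2)=3/2; μ^(3)=-15

((0, 0, 3, 3); (1, 1, 0, 0); (0, 3, 0, 0))


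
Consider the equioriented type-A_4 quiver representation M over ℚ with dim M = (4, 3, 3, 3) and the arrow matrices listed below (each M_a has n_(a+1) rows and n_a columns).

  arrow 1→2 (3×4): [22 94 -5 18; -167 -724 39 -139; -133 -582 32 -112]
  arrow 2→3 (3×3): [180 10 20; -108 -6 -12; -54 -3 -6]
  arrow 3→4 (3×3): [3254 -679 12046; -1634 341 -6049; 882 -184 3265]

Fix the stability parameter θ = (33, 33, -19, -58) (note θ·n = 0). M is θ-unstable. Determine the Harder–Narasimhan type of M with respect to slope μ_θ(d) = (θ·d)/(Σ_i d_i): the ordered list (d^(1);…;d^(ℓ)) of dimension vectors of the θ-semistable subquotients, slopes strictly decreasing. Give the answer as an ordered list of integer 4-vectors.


Interval decomposition of M: I[1,1], I[1,2]^2, I[1,4], I[3,4]^2.
HN type (ℓ=3): μ^(1)=33; μ^(2)=-11/4; μ^(3)=-77/2

((3, 2, 0, 0); (1, 1, 1, 1); (0, 0, 2, 2))


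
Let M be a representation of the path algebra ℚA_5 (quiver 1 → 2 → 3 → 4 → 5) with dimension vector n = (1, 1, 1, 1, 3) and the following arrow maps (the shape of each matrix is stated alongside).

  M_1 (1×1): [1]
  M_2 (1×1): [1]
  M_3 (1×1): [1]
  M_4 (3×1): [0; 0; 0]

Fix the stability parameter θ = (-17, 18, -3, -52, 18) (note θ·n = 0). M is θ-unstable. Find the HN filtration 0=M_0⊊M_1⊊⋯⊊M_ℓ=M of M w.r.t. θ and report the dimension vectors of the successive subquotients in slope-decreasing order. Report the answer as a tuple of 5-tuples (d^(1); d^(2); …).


Interval decomposition of M: I[1,4], I[5,5]^3.
HN type (ℓ=3): μ^(1)=18; μ^(2)=-37/3; μ^(3)=-17

((0, 0, 0, 0, 3); (0, 1, 1, 1, 0); (1, 0, 0, 0, 0))


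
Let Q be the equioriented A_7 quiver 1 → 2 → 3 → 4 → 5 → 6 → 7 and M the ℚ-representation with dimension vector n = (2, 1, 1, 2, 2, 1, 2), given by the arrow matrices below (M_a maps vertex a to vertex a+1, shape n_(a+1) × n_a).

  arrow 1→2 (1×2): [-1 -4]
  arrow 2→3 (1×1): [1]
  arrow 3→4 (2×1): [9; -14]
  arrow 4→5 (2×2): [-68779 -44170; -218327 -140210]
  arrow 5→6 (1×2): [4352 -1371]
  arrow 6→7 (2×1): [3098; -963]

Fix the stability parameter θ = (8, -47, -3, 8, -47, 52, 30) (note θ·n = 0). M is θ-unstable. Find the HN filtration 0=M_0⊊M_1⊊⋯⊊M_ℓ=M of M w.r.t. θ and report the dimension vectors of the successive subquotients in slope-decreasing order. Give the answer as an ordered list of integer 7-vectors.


Interval decomposition of M: I[1,1], I[1,7], I[4,4], I[5,5], I[7,7].
HN type (ℓ=6): μ^(1)=41; μ^(2)=30; μ^(3)=8; μ^(4)=-14; μ^(5)=-39/2; μ^(6)=-47

((0, 0, 0, 0, 0, 1, 1); (0, 0, 0, 0, 0, 0, 1); (1, 0, 0, 1, 0, 0, 0); (0, 0, 1, 1, 1, 0, 0); (1, 1, 0, 0, 0, 0, 0); (0, 0, 0, 0, 1, 0, 0))


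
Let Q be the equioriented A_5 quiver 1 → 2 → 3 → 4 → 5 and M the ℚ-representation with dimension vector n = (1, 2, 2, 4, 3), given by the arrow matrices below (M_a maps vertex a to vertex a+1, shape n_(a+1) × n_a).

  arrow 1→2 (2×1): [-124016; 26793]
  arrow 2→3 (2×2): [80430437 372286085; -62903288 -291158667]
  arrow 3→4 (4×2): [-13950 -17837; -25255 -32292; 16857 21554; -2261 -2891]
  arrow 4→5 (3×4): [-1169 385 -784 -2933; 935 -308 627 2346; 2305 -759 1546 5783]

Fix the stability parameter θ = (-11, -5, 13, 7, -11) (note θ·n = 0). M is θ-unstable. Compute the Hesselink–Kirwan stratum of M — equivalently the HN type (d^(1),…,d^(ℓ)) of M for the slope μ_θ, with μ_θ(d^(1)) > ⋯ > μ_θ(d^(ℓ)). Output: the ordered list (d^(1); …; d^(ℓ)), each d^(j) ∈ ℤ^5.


Via rank(M_{q-1}∘⋯∘M_p): M ≅ I[1,4], I[2,5], I[4,4], I[4,5], I[5,5].
μ_θ-semistable layers: μ^(1)=10; μ^(2)=7; μ^(3)=3; μ^(4)=-2; μ^(5)=-5; μ^(6)=-11

((0, 0, 1, 1, 0); (0, 0, 0, 1, 0); (0, 0, 1, 1, 1); (0, 0, 0, 1, 1); (0, 2, 0, 0, 0); (1, 0, 0, 0, 1))


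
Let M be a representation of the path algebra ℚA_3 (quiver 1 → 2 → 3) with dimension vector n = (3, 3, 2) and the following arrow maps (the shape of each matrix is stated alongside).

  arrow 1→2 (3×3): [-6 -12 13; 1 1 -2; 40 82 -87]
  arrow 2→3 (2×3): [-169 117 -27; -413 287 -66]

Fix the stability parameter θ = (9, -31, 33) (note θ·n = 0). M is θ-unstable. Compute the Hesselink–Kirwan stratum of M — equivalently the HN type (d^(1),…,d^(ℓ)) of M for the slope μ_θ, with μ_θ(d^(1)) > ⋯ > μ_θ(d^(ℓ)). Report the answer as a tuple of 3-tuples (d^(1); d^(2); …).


Via rank(M_{q-1}∘⋯∘M_p): M ≅ I[1,1], I[1,3]^2, I[2,2].
μ_θ-semistable layers: μ^(1)=33; μ^(2)=9; μ^(3)=-11; μ^(4)=-31

((0, 0, 2); (1, 0, 0); (2, 2, 0); (0, 1, 0))


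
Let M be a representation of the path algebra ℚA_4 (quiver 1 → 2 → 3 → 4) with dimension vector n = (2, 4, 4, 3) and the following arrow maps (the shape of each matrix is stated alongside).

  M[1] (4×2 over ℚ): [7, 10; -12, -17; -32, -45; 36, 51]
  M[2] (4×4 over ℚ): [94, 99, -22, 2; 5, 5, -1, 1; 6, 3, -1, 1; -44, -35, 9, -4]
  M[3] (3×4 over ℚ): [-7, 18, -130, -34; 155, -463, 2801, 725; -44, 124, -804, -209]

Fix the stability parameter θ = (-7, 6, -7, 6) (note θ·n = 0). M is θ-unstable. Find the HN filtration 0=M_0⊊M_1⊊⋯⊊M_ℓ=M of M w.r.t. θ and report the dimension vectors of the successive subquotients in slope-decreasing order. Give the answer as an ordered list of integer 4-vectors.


Via rank(M_{q-1}∘⋯∘M_p): M ≅ I[1,4]^2, I[2,3], I[2,4].
μ_θ-semistable layers: μ^(1)=6; μ^(2)=-1/2; μ^(3)=-7

((0, 0, 0, 3); (0, 4, 4, 0); (2, 0, 0, 0))


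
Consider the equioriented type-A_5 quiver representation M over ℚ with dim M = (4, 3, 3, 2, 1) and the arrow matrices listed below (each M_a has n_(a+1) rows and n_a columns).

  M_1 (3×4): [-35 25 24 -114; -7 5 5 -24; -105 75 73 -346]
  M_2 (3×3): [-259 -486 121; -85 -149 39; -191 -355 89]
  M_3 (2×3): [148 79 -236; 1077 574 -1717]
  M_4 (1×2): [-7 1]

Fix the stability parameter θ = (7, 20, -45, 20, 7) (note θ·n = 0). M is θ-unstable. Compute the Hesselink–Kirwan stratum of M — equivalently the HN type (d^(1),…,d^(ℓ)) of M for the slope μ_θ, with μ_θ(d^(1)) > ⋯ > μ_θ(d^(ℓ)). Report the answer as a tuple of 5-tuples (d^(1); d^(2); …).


Barcode: M ≅ I[1,1], I[1,3], I[1,4], I[1,5]. HN layers by μ_θ (4 steps, strictly decreasing):
  μ^(1)=20; μ^(2)=27/2; μ^(3)=7; μ^(4)=-6

((0, 0, 0, 1, 0); (0, 0, 0, 1, 1); (1, 0, 0, 0, 0); (3, 3, 3, 0, 0))


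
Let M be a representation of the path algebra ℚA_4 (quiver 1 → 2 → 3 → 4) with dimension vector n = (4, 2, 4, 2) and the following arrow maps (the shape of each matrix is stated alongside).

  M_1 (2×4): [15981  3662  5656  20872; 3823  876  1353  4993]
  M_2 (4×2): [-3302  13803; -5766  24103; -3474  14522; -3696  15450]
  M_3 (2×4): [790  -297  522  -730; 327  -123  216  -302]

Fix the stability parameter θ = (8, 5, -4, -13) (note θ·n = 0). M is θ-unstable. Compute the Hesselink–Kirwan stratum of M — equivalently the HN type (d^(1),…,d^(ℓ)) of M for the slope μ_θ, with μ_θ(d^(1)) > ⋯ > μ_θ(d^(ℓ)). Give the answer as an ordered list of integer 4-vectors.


Interval decomposition of M: I[1,1]^2, I[1,3], I[1,4], I[3,3], I[3,4].
HN type (ℓ=5): μ^(1)=8; μ^(2)=3; μ^(3)=-1; μ^(4)=-4; μ^(5)=-17/2

((2, 0, 0, 0); (1, 1, 1, 0); (1, 1, 1, 1); (0, 0, 1, 0); (0, 0, 1, 1))


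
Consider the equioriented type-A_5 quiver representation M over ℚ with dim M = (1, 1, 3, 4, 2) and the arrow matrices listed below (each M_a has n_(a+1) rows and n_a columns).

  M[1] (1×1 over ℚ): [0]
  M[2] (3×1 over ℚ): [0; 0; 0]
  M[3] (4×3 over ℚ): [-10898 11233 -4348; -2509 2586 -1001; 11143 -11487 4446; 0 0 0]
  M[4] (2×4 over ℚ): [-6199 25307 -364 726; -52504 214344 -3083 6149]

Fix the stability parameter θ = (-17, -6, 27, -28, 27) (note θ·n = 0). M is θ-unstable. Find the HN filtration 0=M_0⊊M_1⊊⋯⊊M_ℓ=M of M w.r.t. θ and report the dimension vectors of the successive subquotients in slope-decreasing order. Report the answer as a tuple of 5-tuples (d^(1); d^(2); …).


Barcode: M ≅ I[1,1], I[2,2], I[3,4], I[3,5]^2, I[4,4]. HN layers by μ_θ (5 steps, strictly decreasing):
  μ^(1)=27; μ^(2)=-1/2; μ^(3)=-6; μ^(4)=-17; μ^(5)=-28

((0, 0, 0, 0, 2); (0, 0, 3, 3, 0); (0, 1, 0, 0, 0); (1, 0, 0, 0, 0); (0, 0, 0, 1, 0))


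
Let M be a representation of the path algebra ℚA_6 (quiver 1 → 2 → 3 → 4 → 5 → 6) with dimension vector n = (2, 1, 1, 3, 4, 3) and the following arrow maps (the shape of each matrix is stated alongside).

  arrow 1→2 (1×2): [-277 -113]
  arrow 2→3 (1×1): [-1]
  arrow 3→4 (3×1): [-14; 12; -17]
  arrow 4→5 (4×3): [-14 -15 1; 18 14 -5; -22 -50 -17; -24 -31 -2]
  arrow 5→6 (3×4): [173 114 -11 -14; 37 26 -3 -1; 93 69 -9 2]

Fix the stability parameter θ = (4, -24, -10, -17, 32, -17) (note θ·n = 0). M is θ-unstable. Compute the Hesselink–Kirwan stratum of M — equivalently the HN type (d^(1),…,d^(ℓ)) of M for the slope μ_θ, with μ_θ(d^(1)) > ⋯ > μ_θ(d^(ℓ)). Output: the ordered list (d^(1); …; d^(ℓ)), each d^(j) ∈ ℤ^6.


Interval decomposition of M: I[1,1], I[1,6], I[4,4], I[4,6], I[5,5], I[5,6].
HN type (ℓ=5): μ^(1)=32; μ^(2)=15/2; μ^(3)=4; μ^(4)=-47/4; μ^(5)=-17

((0, 0, 0, 0, 1, 0); (0, 0, 0, 0, 3, 3); (1, 0, 0, 0, 0, 0); (1, 1, 1, 1, 0, 0); (0, 0, 0, 2, 0, 0))


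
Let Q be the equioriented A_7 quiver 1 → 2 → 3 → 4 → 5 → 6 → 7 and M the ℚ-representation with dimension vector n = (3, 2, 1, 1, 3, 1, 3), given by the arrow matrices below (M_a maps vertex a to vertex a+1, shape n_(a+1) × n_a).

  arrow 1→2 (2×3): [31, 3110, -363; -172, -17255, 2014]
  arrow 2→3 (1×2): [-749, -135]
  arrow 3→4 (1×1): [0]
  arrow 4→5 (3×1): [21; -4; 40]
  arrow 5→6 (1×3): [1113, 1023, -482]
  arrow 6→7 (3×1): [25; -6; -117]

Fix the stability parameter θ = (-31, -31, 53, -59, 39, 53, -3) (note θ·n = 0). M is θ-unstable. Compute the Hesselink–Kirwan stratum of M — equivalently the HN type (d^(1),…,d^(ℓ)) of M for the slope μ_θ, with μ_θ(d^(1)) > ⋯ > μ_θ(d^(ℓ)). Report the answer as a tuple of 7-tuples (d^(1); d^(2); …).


Barcode: M ≅ I[1,1], I[1,2], I[1,3], I[4,7], I[5,5]^2, I[7,7]^2. HN layers by μ_θ (6 steps, strictly decreasing):
  μ^(1)=53; μ^(2)=39; μ^(3)=89/3; μ^(4)=-3; μ^(5)=-31; μ^(6)=-59

((0, 0, 1, 0, 0, 0, 0); (0, 0, 0, 0, 2, 0, 0); (0, 0, 0, 0, 1, 1, 1); (0, 0, 0, 0, 0, 0, 2); (3, 2, 0, 0, 0, 0, 0); (0, 0, 0, 1, 0, 0, 0))


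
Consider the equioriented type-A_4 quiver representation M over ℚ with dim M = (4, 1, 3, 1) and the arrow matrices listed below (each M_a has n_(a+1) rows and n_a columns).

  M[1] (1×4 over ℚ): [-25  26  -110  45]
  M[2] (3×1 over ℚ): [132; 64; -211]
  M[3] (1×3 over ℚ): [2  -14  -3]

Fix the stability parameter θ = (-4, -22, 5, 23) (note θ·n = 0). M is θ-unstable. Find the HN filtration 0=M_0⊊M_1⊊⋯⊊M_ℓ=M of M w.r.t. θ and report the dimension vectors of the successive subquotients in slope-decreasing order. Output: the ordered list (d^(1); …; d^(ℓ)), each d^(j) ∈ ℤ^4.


Barcode: M ≅ I[1,1]^3, I[1,4], I[3,3]^2. HN layers by μ_θ (4 steps, strictly decreasing):
  μ^(1)=23; μ^(2)=5; μ^(3)=-4; μ^(4)=-13

((0, 0, 0, 1); (0, 0, 3, 0); (3, 0, 0, 0); (1, 1, 0, 0))


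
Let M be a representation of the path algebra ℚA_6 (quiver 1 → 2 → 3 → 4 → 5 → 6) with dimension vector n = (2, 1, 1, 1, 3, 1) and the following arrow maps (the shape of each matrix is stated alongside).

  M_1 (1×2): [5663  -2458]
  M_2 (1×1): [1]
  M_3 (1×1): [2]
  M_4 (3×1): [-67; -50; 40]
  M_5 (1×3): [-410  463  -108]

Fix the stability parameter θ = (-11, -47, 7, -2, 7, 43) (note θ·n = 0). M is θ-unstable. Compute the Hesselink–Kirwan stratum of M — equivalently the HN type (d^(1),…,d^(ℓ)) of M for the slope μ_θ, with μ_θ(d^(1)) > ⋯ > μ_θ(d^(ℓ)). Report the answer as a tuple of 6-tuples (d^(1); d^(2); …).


Barcode: M ≅ I[1,1], I[1,5], I[5,5], I[5,6]. HN layers by μ_θ (5 steps, strictly decreasing):
  μ^(1)=43; μ^(2)=7; μ^(3)=5/2; μ^(4)=-11; μ^(5)=-29

((0, 0, 0, 0, 0, 1); (0, 0, 0, 0, 3, 0); (0, 0, 1, 1, 0, 0); (1, 0, 0, 0, 0, 0); (1, 1, 0, 0, 0, 0))
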